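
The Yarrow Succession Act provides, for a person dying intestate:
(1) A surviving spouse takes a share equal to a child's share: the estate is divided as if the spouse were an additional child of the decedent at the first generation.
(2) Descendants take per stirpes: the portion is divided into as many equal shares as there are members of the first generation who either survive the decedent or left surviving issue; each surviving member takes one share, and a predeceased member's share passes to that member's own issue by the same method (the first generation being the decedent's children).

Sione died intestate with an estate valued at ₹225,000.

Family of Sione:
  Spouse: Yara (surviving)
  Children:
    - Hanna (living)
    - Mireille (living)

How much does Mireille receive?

The spouse counts as an additional share at the children's level, so there are 3 primary shares of ₹75,000. Yara takes one such share (₹75,000).
The children's combined portion (₹150,000) is divided into 2 shares of ₹75,000: Hanna and Mireille each take ₹75,000.

Mireille receives ₹75,000.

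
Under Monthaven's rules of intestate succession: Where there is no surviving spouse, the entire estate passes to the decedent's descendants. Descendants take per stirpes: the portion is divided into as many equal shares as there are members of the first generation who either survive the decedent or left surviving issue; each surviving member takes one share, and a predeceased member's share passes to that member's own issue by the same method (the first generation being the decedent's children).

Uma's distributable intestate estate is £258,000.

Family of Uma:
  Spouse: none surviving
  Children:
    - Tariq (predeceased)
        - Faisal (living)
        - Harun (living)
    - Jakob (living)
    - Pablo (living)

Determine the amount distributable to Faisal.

Faisal receives £43,000.

The entire £258,000 passes to the descendants.
That amount (£258,000) is divided into 3 shares of £86,000: Jakob and Pablo each take £86,000; Tariq's £86,000 share passes to Tariq's issue.
Tariq's share (£86,000) is divided into 2 shares of £43,000: Faisal and Harun each take £43,000.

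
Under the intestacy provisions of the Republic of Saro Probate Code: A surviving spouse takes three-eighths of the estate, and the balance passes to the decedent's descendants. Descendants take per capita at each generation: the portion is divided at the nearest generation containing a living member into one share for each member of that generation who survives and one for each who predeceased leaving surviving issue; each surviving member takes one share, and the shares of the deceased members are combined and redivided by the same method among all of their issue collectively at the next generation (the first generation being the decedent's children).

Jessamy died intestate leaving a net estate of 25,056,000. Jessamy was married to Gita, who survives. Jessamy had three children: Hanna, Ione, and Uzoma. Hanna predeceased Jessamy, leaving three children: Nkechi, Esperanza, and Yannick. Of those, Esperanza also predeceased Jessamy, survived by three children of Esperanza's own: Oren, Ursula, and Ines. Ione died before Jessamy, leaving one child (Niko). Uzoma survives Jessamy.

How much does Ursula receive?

Ursula receives 870,000.

Gita takes three-eighths of 25,056,000 = 9,396,000. The remaining 15,660,000 passes to the descendants.
The descendants' portion (15,660,000) is divided at the children's generation into 3 shares of 5,220,000. Uzoma takes 5,220,000. The 2 shares of the deceased (Hanna and Ione) are combined into a pool of 10,440,000.
That pool (10,440,000) is divided at the grandchildren's generation into 4 shares of 2,610,000. Nkechi, Yannick, and Niko each take 2,610,000. The remaining share for the deceased Esperanza (2,610,000) is carried to the next generation.
That pool (2,610,000) is divided at the great-grandchildren's generation equally among Oren, Ursula, and Ines: 870,000 each.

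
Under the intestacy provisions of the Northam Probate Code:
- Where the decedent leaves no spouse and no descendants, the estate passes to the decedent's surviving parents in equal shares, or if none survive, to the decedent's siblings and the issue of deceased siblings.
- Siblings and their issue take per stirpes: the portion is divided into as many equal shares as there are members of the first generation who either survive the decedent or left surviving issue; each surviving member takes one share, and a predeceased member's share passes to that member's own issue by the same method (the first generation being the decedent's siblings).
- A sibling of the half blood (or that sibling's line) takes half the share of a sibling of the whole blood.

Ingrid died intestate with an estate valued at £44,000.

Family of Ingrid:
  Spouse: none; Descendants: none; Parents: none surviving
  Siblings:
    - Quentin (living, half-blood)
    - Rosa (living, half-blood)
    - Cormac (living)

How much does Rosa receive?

The entire £44,000 passes to the siblings and their issue.
Counting each half-blood sibling's line as half a unit, there are 2 units in £44,000, so one unit is £22,000. Whole-blood lines (Cormac) take £22,000 each; half-blood lines (Quentin and Rosa) take £11,000 each.

Rosa receives £11,000.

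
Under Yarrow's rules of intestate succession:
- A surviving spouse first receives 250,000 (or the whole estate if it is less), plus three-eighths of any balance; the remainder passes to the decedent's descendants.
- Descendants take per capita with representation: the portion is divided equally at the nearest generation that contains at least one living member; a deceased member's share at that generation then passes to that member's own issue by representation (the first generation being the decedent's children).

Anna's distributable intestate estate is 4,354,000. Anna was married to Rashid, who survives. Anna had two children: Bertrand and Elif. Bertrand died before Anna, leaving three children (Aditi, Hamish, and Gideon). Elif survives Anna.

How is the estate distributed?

Rashid: 1,789,000; Aditi: 427,500; Hamish: 427,500; Gideon: 427,500; Elif: 1,282,500

Rashid first takes 250,000, leaving a balance of 4,104,000. Rashid then takes three-eighths of the balance (1,539,000), for a total of 1,789,000. The remaining 2,565,000 passes to the descendants.
The descendants' portion (2,565,000) is divided into 2 shares of 1,282,500: Elif takes 1,282,500; Bertrand's 1,282,500 share passes to Bertrand's issue.
Bertrand's share (1,282,500) is divided into 3 shares of 427,500: Aditi, Hamish, and Gideon each take 427,500.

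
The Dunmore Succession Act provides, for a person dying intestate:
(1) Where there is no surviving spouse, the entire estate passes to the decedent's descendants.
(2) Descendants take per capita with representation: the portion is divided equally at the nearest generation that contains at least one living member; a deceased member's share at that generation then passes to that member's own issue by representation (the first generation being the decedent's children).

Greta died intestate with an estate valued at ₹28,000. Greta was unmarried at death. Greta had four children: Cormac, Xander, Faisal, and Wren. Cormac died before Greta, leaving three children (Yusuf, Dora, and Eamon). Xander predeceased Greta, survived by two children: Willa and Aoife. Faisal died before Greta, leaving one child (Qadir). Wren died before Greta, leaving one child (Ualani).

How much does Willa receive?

Willa receives ₹4,000.

The entire ₹28,000 passes to the descendants.
No child survives, so the initial division is made at the grandchildren's generation.
That amount (₹28,000) is divided into 7 shares of ₹4,000: Yusuf, Dora, Eamon, Willa, Aoife, Qadir, and Ualani each take ₹4,000.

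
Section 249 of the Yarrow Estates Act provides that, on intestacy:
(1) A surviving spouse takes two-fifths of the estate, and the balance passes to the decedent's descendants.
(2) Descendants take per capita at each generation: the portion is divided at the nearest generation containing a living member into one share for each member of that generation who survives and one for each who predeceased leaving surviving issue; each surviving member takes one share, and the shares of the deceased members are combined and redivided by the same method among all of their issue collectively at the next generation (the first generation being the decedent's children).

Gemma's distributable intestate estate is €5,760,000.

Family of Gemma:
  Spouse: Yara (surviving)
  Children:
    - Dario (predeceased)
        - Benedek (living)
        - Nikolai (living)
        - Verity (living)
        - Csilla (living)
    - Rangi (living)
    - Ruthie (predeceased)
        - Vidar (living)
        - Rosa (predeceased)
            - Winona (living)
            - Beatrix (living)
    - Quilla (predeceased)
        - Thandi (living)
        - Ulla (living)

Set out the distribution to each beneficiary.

Yara takes two-fifths of €5,760,000 = €2,304,000. The remaining €3,456,000 passes to the descendants.
The descendants' portion (€3,456,000) is divided at the children's generation into 4 shares of €864,000. Rangi takes €864,000. The 3 shares of the deceased (Dario, Ruthie, and Quilla) are combined into a pool of €2,592,000.
That pool (€2,592,000) is divided at the grandchildren's generation into 8 shares of €324,000. Benedek, Nikolai, Verity, Csilla, Vidar, Thandi, and Ulla each take €324,000. The remaining share for the deceased Rosa (€324,000) is carried to the next generation.
That pool (€324,000) is divided at the great-grandchildren's generation equally among Winona and Beatrix: €162,000 each.

Yara: €2,304,000; Benedek: €324,000; Nikolai: €324,000; Verity: €324,000; Csilla: €324,000; Rangi: €864,000; Vidar: €324,000; Winona: €162,000; Beatrix: €162,000; Thandi: €324,000; Ulla: €324,000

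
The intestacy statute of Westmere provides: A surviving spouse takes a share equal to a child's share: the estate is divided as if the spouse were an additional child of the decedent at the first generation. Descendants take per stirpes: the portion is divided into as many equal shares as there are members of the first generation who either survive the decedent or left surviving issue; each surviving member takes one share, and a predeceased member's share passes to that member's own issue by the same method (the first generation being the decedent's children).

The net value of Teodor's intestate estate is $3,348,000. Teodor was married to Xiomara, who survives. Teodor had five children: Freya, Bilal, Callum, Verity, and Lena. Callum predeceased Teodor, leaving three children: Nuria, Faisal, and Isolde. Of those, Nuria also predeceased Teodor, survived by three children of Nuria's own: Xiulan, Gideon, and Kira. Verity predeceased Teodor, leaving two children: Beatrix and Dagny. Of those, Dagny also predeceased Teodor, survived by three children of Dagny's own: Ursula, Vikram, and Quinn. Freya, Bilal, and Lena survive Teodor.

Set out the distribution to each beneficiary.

The spouse counts as an additional share at the children's level, so there are 6 primary shares of $558,000. Xiomara takes one such share ($558,000).
The children's combined portion ($2,790,000) is divided into 5 shares of $558,000: Freya, Bilal, and Lena each take $558,000; Callum's $558,000 share passes to Callum's issue; Verity's $558,000 share passes to Verity's issue.
Callum's share ($558,000) is divided into 3 shares of $186,000: Faisal and Isolde each take $186,000; Nuria's $186,000 share passes to Nuria's issue.
Nuria's share ($186,000) is divided into 3 shares of $62,000: Xiulan, Gideon, and Kira each take $62,000.
Verity's share ($558,000) is divided into 2 shares of $279,000: Beatrix takes $279,000; Dagny's $279,000 share passes to Dagny's issue.
Dagny's share ($279,000) is divided into 3 shares of $93,000: Ursula, Vikram, and Quinn each take $93,000.

Xiomara: $558,000; Freya: $558,000; Bilal: $558,000; Xiulan: $62,000; Gideon: $62,000; Kira: $62,000; Faisal: $186,000; Isolde: $186,000; Beatrix: $279,000; Ursula: $93,000; Vikram: $93,000; Quinn: $93,000; Lena: $558,000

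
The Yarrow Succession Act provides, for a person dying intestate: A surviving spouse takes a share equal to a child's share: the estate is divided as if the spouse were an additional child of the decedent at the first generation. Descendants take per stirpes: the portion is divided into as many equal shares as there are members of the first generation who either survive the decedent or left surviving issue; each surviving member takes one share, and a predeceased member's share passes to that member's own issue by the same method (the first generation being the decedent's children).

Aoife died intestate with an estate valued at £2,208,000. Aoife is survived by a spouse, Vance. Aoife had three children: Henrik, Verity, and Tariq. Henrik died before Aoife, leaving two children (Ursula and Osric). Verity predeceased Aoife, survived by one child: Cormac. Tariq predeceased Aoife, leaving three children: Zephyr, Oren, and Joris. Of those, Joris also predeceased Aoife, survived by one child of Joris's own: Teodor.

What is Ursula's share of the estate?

Ursula receives £276,000.

The spouse counts as an additional share at the children's level, so there are 4 primary shares of £552,000. Vance takes one such share (£552,000).
The children's combined portion (£1,656,000) is divided into 3 shares of £552,000: Henrik's £552,000 share passes to Henrik's issue; Verity's £552,000 share passes to Verity's issue; Tariq's £552,000 share passes to Tariq's issue.
Henrik's share (£552,000) is divided into 2 shares of £276,000: Ursula and Osric each take £276,000.
Verity's share (£552,000) passes entirely to Cormac.
Tariq's share (£552,000) is divided into 3 shares of £184,000: Zephyr and Oren each take £184,000; Joris's £184,000 share passes to Joris's issue.
Joris's share (£184,000) passes entirely to Teodor.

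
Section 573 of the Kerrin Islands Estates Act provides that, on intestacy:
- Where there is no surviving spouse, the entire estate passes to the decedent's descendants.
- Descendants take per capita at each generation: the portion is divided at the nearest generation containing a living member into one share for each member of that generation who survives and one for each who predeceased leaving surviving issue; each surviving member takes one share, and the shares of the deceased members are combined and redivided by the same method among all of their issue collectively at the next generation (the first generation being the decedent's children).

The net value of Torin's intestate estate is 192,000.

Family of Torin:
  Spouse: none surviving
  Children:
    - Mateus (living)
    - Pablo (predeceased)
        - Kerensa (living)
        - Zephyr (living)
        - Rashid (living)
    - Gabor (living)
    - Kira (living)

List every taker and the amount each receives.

Mateus: 48,000; Kerensa: 16,000; Zephyr: 16,000; Rashid: 16,000; Gabor: 48,000; Kira: 48,000

The entire 192,000 passes to the descendants.
That amount (192,000) is divided at the children's generation into 4 shares of 48,000. Mateus, Gabor, and Kira each take 48,000. The remaining share for the deceased Pablo (48,000) is carried to the next generation.
That pool (48,000) is divided at the grandchildren's generation equally among Kerensa, Zephyr, and Rashid: 16,000 each.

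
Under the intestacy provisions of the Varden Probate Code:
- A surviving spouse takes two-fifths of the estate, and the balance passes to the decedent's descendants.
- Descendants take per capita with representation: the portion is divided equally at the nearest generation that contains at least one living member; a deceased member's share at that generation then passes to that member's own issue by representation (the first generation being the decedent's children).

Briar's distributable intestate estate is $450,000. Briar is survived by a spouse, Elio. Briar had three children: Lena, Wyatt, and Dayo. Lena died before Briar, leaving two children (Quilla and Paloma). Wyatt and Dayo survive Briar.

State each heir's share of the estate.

Elio takes two-fifths of $450,000 = $180,000. The remaining $270,000 passes to the descendants.
The descendants' portion ($270,000) is divided into 3 shares of $90,000: Wyatt and Dayo each take $90,000; Lena's $90,000 share passes to Lena's issue.
Lena's share ($90,000) is divided into 2 shares of $45,000: Quilla and Paloma each take $45,000.

Elio: $180,000; Quilla: $45,000; Paloma: $45,000; Wyatt: $90,000; Dayo: $90,000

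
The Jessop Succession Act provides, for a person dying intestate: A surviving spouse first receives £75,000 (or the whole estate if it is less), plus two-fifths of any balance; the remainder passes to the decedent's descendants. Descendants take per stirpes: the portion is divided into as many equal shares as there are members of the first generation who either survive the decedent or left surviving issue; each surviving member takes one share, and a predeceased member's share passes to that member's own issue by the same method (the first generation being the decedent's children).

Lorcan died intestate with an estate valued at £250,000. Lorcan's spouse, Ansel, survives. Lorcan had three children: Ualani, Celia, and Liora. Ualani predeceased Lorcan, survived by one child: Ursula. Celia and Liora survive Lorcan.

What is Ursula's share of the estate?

Ursula receives £35,000.

Ansel first takes £75,000, leaving a balance of £175,000. Ansel then takes two-fifths of the balance (£70,000), for a total of £145,000. The remaining £105,000 passes to the descendants.
The descendants' portion (£105,000) is divided into 3 shares of £35,000: Celia and Liora each take £35,000; Ualani's £35,000 share passes to Ualani's issue.
Ualani's share (£35,000) passes entirely to Ursula.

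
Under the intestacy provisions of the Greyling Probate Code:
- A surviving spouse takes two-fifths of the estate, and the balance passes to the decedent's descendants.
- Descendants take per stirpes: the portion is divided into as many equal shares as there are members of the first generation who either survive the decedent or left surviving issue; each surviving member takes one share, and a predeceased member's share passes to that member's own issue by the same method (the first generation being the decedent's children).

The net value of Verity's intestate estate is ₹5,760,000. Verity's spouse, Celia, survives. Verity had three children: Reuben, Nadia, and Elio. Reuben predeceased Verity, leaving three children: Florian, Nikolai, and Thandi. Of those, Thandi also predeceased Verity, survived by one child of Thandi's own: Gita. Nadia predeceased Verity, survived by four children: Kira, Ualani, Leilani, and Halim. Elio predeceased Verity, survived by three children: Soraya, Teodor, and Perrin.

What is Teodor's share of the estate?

Celia takes two-fifths of ₹5,760,000 = ₹2,304,000. The remaining ₹3,456,000 passes to the descendants.
The descendants' portion (₹3,456,000) is divided into 3 shares of ₹1,152,000: Reuben's ₹1,152,000 share passes to Reuben's issue; Nadia's ₹1,152,000 share passes to Nadia's issue; Elio's ₹1,152,000 share passes to Elio's issue.
Reuben's share (₹1,152,000) is divided into 3 shares of ₹384,000: Florian and Nikolai each take ₹384,000; Thandi's ₹384,000 share passes to Thandi's issue.
Thandi's share (₹384,000) passes entirely to Gita.
Nadia's share (₹1,152,000) is divided into 4 shares of ₹288,000: Kira, Ualani, Leilani, and Halim each take ₹288,000.
Elio's share (₹1,152,000) is divided into 3 shares of ₹384,000: Soraya, Teodor, and Perrin each take ₹384,000.

Teodor receives ₹384,000.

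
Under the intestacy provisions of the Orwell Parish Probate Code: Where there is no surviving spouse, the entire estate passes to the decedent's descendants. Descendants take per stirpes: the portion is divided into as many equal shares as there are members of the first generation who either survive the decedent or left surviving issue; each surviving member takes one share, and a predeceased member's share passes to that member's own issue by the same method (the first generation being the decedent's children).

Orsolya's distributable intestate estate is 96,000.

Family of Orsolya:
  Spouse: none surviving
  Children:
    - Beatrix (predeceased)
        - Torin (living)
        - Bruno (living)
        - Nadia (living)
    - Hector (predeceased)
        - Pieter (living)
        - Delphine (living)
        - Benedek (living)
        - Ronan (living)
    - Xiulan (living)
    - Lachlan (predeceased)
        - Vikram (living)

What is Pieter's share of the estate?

Pieter receives 6,000.

The entire 96,000 passes to the descendants.
That amount (96,000) is divided into 4 shares of 24,000: Xiulan takes 24,000; Beatrix's 24,000 share passes to Beatrix's issue; Hector's 24,000 share passes to Hector's issue; Lachlan's 24,000 share passes to Lachlan's issue.
Beatrix's share (24,000) is divided into 3 shares of 8,000: Torin, Bruno, and Nadia each take 8,000.
Hector's share (24,000) is divided into 4 shares of 6,000: Pieter, Delphine, Benedek, and Ronan each take 6,000.
Lachlan's share (24,000) passes entirely to Vikram.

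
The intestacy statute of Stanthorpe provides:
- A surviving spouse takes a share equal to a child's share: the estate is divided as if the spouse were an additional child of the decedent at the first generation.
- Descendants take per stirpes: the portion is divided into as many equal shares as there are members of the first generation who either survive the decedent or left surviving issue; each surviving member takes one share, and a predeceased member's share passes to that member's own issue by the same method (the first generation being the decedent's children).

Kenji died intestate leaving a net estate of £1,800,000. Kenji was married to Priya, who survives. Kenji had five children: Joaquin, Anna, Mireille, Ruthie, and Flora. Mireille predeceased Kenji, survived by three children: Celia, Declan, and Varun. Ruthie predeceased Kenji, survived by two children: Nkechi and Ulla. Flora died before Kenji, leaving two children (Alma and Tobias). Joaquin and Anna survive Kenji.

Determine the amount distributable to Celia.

Celia receives £100,000.

The spouse counts as an additional share at the children's level, so there are 6 primary shares of £300,000. Priya takes one such share (£300,000).
The children's combined portion (£1,500,000) is divided into 5 shares of £300,000: Joaquin and Anna each take £300,000; Mireille's £300,000 share passes to Mireille's issue; Ruthie's £300,000 share passes to Ruthie's issue; Flora's £300,000 share passes to Flora's issue.
Mireille's share (£300,000) is divided into 3 shares of £100,000: Celia, Declan, and Varun each take £100,000.
Ruthie's share (£300,000) is divided into 2 shares of £150,000: Nkechi and Ulla each take £150,000.
Flora's share (£300,000) is divided into 2 shares of £150,000: Alma and Tobias each take £150,000.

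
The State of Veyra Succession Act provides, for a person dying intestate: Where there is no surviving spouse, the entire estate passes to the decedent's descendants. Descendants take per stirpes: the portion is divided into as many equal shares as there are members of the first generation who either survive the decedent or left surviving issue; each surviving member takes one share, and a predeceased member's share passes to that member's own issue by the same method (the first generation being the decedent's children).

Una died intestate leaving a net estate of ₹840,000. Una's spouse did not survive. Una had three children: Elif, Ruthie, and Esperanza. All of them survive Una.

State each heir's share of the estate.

Elif: ₹280,000; Ruthie: ₹280,000; Esperanza: ₹280,000

The entire ₹840,000 passes to the descendants.
That amount (₹840,000) is divided into 3 shares of ₹280,000: Elif, Ruthie, and Esperanza each take ₹280,000.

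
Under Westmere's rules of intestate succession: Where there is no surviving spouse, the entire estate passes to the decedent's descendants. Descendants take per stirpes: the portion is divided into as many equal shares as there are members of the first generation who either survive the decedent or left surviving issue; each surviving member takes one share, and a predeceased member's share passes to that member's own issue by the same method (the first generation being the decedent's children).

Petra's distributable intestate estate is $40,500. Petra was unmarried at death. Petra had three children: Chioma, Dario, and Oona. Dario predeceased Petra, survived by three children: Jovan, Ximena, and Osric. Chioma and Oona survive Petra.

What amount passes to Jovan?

The entire $40,500 passes to the descendants.
That amount ($40,500) is divided into 3 shares of $13,500: Chioma and Oona each take $13,500; Dario's $13,500 share passes to Dario's issue.
Dario's share ($13,500) is divided into 3 shares of $4,500: Jovan, Ximena, and Osric each take $4,500.

Jovan receives $4,500.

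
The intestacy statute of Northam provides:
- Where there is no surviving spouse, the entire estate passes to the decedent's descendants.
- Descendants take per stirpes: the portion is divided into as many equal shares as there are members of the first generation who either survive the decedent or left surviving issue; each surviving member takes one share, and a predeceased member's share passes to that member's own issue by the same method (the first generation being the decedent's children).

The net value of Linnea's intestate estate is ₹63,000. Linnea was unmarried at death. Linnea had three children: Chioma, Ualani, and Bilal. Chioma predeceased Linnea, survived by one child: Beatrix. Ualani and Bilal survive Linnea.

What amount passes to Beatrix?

Beatrix receives ₹21,000.

The entire ₹63,000 passes to the descendants.
That amount (₹63,000) is divided into 3 shares of ₹21,000: Ualani and Bilal each take ₹21,000; Chioma's ₹21,000 share passes to Chioma's issue.
Chioma's share (₹21,000) passes entirely to Beatrix.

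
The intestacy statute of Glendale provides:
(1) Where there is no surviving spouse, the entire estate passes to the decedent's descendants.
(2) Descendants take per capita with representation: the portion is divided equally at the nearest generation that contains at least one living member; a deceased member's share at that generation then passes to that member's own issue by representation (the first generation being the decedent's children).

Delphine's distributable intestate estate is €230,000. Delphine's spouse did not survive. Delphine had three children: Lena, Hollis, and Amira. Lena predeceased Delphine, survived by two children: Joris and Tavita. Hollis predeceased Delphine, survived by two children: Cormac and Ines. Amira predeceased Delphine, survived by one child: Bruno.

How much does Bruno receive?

The entire €230,000 passes to the descendants.
No child survives, so the initial division is made at the grandchildren's generation.
That amount (€230,000) is divided into 5 shares of €46,000: Joris, Tavita, Cormac, Ines, and Bruno each take €46,000.

Bruno receives €46,000.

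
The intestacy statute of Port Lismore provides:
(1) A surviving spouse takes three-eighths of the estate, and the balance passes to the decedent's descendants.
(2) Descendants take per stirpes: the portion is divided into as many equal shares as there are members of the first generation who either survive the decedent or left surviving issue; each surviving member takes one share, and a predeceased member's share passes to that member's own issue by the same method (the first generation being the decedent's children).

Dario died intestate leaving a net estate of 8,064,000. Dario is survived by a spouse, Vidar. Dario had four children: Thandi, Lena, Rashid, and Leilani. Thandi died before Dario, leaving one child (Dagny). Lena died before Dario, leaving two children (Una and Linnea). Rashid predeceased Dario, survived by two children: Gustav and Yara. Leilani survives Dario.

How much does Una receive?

Vidar takes three-eighths of 8,064,000 = 3,024,000. The remaining 5,040,000 passes to the descendants.
The descendants' portion (5,040,000) is divided into 4 shares of 1,260,000: Leilani takes 1,260,000; Thandi's 1,260,000 share passes to Thandi's issue; Lena's 1,260,000 share passes to Lena's issue; Rashid's 1,260,000 share passes to Rashid's issue.
Thandi's share (1,260,000) passes entirely to Dagny.
Lena's share (1,260,000) is divided into 2 shares of 630,000: Una and Linnea each take 630,000.
Rashid's share (1,260,000) is divided into 2 shares of 630,000: Gustav and Yara each take 630,000.

Una receives 630,000.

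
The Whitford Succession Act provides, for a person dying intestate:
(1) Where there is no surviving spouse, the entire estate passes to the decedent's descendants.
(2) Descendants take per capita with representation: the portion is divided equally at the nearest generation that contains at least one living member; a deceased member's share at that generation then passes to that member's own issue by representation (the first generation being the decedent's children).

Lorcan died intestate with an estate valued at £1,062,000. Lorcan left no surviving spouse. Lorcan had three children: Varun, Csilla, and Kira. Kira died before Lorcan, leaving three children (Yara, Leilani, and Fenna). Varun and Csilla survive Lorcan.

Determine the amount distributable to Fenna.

Fenna receives £118,000.

The entire £1,062,000 passes to the descendants.
That amount (£1,062,000) is divided into 3 shares of £354,000: Varun and Csilla each take £354,000; Kira's £354,000 share passes to Kira's issue.
Kira's share (£354,000) is divided into 3 shares of £118,000: Yara, Leilani, and Fenna each take £118,000.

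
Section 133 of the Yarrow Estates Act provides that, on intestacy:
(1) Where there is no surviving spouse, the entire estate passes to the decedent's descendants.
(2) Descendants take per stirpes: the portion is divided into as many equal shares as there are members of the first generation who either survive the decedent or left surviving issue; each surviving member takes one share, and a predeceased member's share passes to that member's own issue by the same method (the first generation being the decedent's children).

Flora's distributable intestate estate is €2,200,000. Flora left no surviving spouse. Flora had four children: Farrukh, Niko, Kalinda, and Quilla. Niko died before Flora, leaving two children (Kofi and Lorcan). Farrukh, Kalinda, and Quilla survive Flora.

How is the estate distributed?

The entire €2,200,000 passes to the descendants.
That amount (€2,200,000) is divided into 4 shares of €550,000: Farrukh, Kalinda, and Quilla each take €550,000; Niko's €550,000 share passes to Niko's issue.
Niko's share (€550,000) is divided into 2 shares of €275,000: Kofi and Lorcan each take €275,000.

Farrukh: €550,000; Kofi: €275,000; Lorcan: €275,000; Kalinda: €550,000; Quilla: €550,000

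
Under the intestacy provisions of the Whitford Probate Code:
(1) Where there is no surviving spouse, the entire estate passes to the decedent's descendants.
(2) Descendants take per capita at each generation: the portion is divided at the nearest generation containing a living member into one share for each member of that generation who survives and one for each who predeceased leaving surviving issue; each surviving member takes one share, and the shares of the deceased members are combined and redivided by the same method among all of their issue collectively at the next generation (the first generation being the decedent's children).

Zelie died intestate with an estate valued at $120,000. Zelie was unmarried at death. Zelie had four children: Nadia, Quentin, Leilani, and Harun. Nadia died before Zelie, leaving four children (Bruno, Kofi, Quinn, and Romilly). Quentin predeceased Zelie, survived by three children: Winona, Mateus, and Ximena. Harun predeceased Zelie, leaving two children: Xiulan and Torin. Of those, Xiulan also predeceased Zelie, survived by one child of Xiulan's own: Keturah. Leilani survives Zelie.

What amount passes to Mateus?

The entire $120,000 passes to the descendants.
That amount ($120,000) is divided at the children's generation into 4 shares of $30,000. Leilani takes $30,000. The 3 shares of the deceased (Nadia, Quentin, and Harun) are combined into a pool of $90,000.
That pool ($90,000) is divided at the grandchildren's generation into 9 shares of $10,000. Bruno, Kofi, Quinn, Romilly, Winona, Mateus, Ximena, and Torin each take $10,000. The remaining share for the deceased Xiulan ($10,000) is carried to the next generation.
That pool ($10,000) passes entirely to Keturah, the sole taker at the great-grandchildren's generation.

Mateus receives $10,000.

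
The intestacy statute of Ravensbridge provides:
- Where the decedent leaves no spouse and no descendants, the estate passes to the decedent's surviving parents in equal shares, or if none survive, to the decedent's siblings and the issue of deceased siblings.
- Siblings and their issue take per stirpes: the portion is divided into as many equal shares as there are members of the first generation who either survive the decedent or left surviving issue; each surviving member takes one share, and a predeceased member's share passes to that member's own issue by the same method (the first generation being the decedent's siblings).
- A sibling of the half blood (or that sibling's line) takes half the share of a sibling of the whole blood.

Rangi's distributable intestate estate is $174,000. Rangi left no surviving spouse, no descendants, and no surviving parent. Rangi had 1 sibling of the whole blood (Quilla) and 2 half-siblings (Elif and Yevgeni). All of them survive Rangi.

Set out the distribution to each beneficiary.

The entire $174,000 passes to the siblings and their issue.
Counting each half-blood sibling's line as half a unit, there are 2 units in $174,000, so one unit is $87,000. Whole-blood lines (Quilla) take $87,000 each; half-blood lines (Elif and Yevgeni) take $43,500 each.

Elif: $43,500; Yevgeni: $43,500; Quilla: $87,000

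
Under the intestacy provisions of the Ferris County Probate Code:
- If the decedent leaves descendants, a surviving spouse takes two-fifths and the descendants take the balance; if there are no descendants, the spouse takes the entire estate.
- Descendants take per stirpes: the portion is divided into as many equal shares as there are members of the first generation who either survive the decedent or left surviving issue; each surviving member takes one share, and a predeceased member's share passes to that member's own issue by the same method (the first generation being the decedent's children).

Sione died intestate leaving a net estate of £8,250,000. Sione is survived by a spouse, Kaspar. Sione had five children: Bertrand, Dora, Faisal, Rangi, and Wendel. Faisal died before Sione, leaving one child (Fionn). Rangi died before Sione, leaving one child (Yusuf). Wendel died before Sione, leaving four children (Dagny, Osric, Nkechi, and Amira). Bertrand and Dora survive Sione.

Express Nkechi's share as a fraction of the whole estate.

Nkechi receives 3/100 of the estate.

Kaspar takes two-fifths of £8,250,000 = £3,300,000. The remaining £4,950,000 passes to the descendants.
The descendants' portion (£4,950,000) is divided into 5 shares of £990,000: Bertrand and Dora each take £990,000; Faisal's £990,000 share passes to Faisal's issue; Rangi's £990,000 share passes to Rangi's issue; Wendel's £990,000 share passes to Wendel's issue.
Faisal's share (£990,000) passes entirely to Fionn.
Rangi's share (£990,000) passes entirely to Yusuf.
Wendel's share (£990,000) is divided into 4 shares of £247,500: Dagny, Osric, Nkechi, and Amira each take £247,500.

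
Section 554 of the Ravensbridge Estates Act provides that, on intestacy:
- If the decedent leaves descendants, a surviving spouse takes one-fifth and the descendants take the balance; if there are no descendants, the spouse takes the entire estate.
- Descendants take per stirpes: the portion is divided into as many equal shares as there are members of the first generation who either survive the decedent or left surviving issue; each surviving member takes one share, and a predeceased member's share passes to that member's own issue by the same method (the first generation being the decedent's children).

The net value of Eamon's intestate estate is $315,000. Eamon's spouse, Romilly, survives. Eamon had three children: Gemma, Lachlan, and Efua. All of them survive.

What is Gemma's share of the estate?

Gemma receives $84,000.

Romilly takes one-fifth of $315,000 = $63,000. The remaining $252,000 passes to the descendants.
The descendants' portion ($252,000) is divided into 3 shares of $84,000: Gemma, Lachlan, and Efua each take $84,000.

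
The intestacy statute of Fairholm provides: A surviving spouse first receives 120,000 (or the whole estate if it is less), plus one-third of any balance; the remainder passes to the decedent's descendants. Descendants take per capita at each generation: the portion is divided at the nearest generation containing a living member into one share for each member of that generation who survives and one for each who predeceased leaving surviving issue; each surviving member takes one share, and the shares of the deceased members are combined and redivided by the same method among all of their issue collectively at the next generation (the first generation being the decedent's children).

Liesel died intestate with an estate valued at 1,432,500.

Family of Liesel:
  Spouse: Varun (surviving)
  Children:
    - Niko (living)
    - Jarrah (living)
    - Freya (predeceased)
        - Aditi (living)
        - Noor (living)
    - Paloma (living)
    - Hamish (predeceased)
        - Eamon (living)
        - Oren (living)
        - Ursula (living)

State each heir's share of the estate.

Varun first takes 120,000, leaving a balance of 1,312,500. Varun then takes one-third of the balance (437,500), for a total of 557,500. The remaining 875,000 passes to the descendants.
The descendants' portion (875,000) is divided at the children's generation into 5 shares of 175,000. Niko, Jarrah, and Paloma each take 175,000. The 2 shares of the deceased (Freya and Hamish) are combined into a pool of 350,000.
That pool (350,000) is divided at the grandchildren's generation equally among Aditi, Noor, Eamon, Oren, and Ursula: 70,000 each.

Varun: 557,500; Niko: 175,000; Jarrah: 175,000; Aditi: 70,000; Noor: 70,000; Paloma: 175,000; Eamon: 70,000; Oren: 70,000; Ursula: 70,000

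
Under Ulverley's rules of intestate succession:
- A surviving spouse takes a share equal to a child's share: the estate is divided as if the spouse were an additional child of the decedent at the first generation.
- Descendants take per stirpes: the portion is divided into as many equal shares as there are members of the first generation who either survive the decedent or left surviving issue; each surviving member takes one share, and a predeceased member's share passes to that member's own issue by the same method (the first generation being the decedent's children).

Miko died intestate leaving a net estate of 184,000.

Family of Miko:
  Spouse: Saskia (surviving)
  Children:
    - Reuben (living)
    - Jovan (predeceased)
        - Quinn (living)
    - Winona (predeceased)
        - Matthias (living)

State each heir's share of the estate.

The spouse counts as an additional share at the children's level, so there are 4 primary shares of 46,000. Saskia takes one such share (46,000).
The children's combined portion (138,000) is divided into 3 shares of 46,000: Reuben takes 46,000; Jovan's 46,000 share passes to Jovan's issue; Winona's 46,000 share passes to Winona's issue.
Jovan's share (46,000) passes entirely to Quinn.
Winona's share (46,000) passes entirely to Matthias.

Saskia: 46,000; Reuben: 46,000; Quinn: 46,000; Matthias: 46,000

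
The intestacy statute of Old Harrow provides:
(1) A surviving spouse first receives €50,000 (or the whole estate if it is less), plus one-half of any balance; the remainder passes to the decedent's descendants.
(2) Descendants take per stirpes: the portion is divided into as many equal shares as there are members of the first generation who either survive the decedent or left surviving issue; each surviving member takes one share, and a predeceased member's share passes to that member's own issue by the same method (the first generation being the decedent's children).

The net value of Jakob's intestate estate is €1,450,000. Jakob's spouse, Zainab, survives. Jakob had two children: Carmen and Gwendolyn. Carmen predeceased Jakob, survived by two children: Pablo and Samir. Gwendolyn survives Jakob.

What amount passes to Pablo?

Zainab first takes €50,000, leaving a balance of €1,400,000. Zainab then takes one-half of the balance (€700,000), for a total of €750,000. The remaining €700,000 passes to the descendants.
The descendants' portion (€700,000) is divided into 2 shares of €350,000: Gwendolyn takes €350,000; Carmen's €350,000 share passes to Carmen's issue.
Carmen's share (€350,000) is divided into 2 shares of €175,000: Pablo and Samir each take €175,000.

Pablo receives €175,000.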